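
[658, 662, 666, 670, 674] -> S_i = 658 + 4*i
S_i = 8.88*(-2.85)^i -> [8.88, -25.31, 72.13, -205.56, 585.86]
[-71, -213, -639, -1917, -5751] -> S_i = -71*3^i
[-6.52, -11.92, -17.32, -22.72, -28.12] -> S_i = -6.52 + -5.40*i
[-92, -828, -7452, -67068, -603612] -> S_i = -92*9^i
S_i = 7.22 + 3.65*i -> [7.22, 10.87, 14.52, 18.17, 21.82]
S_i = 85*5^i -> [85, 425, 2125, 10625, 53125]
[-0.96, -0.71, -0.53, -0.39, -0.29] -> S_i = -0.96*0.74^i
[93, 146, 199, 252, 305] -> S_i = 93 + 53*i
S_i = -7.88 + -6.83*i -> [-7.88, -14.71, -21.54, -28.37, -35.2]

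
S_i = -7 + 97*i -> [-7, 90, 187, 284, 381]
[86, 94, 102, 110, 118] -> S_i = 86 + 8*i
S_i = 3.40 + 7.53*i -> [3.4, 10.93, 18.46, 25.99, 33.52]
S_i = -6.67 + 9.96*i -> [-6.67, 3.29, 13.25, 23.21, 33.17]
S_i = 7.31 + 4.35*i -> [7.31, 11.66, 16.01, 20.36, 24.71]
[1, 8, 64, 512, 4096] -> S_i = 1*8^i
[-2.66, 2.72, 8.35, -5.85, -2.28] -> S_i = Random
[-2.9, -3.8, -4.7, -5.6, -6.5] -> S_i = -2.90 + -0.90*i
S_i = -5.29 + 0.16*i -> [-5.29, -5.13, -4.97, -4.81, -4.65]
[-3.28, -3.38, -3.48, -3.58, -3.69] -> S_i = -3.28*1.03^i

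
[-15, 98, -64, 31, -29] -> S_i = Random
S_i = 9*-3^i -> [9, -27, 81, -243, 729]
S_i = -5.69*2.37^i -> [-5.69, -13.49, -31.96, -75.75, -179.52]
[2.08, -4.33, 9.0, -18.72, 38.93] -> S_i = 2.08*(-2.08)^i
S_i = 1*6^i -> [1, 6, 36, 216, 1296]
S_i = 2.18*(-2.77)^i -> [2.18, -6.04, 16.73, -46.33, 128.34]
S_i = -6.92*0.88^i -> [-6.92, -6.09, -5.36, -4.72, -4.15]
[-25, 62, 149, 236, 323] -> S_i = -25 + 87*i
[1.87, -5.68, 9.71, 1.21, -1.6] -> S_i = Random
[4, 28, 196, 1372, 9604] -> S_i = 4*7^i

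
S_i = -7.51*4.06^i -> [-7.51, -30.49, -123.79, -502.59, -2040.54]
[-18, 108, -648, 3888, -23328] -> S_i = -18*-6^i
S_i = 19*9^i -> [19, 171, 1539, 13851, 124659]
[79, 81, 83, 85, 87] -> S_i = 79 + 2*i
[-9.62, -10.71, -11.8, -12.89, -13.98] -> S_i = -9.62 + -1.09*i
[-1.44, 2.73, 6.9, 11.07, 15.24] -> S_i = -1.44 + 4.17*i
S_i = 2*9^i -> [2, 18, 162, 1458, 13122]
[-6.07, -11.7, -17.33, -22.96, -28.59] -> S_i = -6.07 + -5.63*i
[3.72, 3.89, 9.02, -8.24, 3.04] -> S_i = Random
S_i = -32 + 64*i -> [-32, 32, 96, 160, 224]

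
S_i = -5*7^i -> [-5, -35, -245, -1715, -12005]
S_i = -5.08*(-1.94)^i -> [-5.08, 9.86, -19.12, 37.09, -71.96]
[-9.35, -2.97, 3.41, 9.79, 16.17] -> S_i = -9.35 + 6.38*i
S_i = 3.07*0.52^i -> [3.07, 1.6, 0.83, 0.43, 0.22]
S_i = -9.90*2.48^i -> [-9.9, -24.55, -60.89, -151.0, -374.49]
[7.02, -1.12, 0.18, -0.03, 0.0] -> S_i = 7.02*(-0.16)^i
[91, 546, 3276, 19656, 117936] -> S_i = 91*6^i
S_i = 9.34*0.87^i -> [9.34, 8.13, 7.07, 6.15, 5.35]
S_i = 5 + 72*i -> [5, 77, 149, 221, 293]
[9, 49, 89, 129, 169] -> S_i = 9 + 40*i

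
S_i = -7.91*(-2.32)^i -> [-7.91, 18.35, -42.57, 98.77, -229.15]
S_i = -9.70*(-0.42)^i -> [-9.7, 4.07, -1.71, 0.72, -0.3]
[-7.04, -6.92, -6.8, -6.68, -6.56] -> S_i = -7.04 + 0.12*i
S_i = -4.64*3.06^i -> [-4.64, -14.2, -43.45, -132.95, -406.82]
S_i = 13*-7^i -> [13, -91, 637, -4459, 31213]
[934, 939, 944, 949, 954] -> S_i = 934 + 5*i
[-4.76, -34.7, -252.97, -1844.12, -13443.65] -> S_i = -4.76*7.29^i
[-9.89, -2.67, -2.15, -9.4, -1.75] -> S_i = Random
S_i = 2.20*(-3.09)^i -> [2.2, -6.8, 21.01, -64.91, 200.57]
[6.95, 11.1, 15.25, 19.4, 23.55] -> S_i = 6.95 + 4.15*i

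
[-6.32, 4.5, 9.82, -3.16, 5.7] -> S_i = Random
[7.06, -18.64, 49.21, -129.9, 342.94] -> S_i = 7.06*(-2.64)^i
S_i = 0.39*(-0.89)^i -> [0.39, -0.35, 0.31, -0.27, 0.24]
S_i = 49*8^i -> [49, 392, 3136, 25088, 200704]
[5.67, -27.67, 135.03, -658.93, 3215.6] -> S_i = 5.67*(-4.88)^i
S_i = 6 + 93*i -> [6, 99, 192, 285, 378]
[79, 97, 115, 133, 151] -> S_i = 79 + 18*i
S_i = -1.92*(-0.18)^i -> [-1.92, 0.35, -0.06, 0.01, -0.0]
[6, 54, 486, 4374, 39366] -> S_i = 6*9^i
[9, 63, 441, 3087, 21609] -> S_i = 9*7^i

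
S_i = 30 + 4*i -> [30, 34, 38, 42, 46]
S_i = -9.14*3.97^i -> [-9.14, -36.29, -144.05, -571.9, -2270.43]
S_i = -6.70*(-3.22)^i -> [-6.7, 21.57, -69.47, 223.69, -720.27]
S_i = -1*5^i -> [-1, -5, -25, -125, -625]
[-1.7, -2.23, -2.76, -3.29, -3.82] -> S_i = -1.70 + -0.53*i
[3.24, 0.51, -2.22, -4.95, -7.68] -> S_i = 3.24 + -2.73*i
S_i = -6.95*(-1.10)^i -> [-6.95, 7.64, -8.41, 9.25, -10.18]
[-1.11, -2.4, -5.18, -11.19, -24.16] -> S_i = -1.11*2.16^i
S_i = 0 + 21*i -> [0, 21, 42, 63, 84]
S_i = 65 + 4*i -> [65, 69, 73, 77, 81]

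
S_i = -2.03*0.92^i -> [-2.03, -1.87, -1.72, -1.58, -1.45]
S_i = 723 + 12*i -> [723, 735, 747, 759, 771]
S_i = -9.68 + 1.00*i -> [-9.68, -8.68, -7.68, -6.68, -5.68]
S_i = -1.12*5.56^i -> [-1.12, -6.23, -34.62, -192.51, -1070.33]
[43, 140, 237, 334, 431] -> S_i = 43 + 97*i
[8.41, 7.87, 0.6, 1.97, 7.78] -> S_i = Random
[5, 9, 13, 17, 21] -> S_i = 5 + 4*i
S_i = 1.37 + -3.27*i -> [1.37, -1.9, -5.17, -8.44, -11.71]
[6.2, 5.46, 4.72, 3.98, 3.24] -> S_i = 6.20 + -0.74*i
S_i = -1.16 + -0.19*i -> [-1.16, -1.35, -1.54, -1.73, -1.92]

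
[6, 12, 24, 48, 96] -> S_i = 6*2^i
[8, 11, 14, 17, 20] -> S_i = 8 + 3*i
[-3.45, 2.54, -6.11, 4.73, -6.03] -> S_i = Random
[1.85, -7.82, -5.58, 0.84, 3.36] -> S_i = Random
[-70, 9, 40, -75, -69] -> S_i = Random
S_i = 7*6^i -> [7, 42, 252, 1512, 9072]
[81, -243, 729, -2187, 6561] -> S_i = 81*-3^i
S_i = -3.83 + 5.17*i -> [-3.83, 1.34, 6.51, 11.68, 16.85]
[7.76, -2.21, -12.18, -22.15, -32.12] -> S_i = 7.76 + -9.97*i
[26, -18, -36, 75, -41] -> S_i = Random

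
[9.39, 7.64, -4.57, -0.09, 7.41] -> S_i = Random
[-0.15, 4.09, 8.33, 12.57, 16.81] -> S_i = -0.15 + 4.24*i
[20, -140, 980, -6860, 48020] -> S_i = 20*-7^i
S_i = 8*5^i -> [8, 40, 200, 1000, 5000]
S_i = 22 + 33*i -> [22, 55, 88, 121, 154]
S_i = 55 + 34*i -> [55, 89, 123, 157, 191]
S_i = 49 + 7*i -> [49, 56, 63, 70, 77]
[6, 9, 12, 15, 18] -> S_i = 6 + 3*i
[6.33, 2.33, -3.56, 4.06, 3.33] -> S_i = Random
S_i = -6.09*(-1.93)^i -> [-6.09, 11.75, -22.68, 43.78, -84.5]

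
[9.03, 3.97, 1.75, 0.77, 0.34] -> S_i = 9.03*0.44^i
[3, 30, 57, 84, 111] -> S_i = 3 + 27*i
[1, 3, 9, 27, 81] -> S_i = 1*3^i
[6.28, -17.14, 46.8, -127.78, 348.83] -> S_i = 6.28*(-2.73)^i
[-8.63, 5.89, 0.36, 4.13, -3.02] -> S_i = Random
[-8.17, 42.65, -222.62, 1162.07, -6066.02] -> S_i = -8.17*(-5.22)^i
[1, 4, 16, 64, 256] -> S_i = 1*4^i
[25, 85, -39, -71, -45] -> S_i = Random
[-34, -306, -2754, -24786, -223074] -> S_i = -34*9^i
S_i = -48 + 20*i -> [-48, -28, -8, 12, 32]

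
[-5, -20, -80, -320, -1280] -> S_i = -5*4^i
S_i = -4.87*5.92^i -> [-4.87, -28.83, -170.68, -1010.4, -5981.58]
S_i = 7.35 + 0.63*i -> [7.35, 7.98, 8.61, 9.24, 9.87]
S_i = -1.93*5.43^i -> [-1.93, -10.48, -56.91, -309.0, -1677.86]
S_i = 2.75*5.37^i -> [2.75, 14.77, 79.3, 425.85, 2286.81]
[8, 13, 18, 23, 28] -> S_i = 8 + 5*i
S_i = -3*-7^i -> [-3, 21, -147, 1029, -7203]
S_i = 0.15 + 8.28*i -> [0.15, 8.43, 16.71, 24.99, 33.27]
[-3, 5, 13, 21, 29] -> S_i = -3 + 8*i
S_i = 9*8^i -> [9, 72, 576, 4608, 36864]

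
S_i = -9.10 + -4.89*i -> [-9.1, -13.99, -18.88, -23.77, -28.66]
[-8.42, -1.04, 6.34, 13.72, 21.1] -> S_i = -8.42 + 7.38*i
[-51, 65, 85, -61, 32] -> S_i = Random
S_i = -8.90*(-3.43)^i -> [-8.9, 30.53, -104.71, 359.15, -1231.87]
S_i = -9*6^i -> [-9, -54, -324, -1944, -11664]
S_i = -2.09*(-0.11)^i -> [-2.09, 0.23, -0.03, 0.0, -0.0]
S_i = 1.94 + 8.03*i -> [1.94, 9.97, 18.0, 26.03, 34.06]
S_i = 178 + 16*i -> [178, 194, 210, 226, 242]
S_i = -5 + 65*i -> [-5, 60, 125, 190, 255]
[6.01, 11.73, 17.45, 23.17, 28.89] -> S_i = 6.01 + 5.72*i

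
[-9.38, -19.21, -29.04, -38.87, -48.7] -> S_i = -9.38 + -9.83*i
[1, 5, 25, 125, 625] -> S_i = 1*5^i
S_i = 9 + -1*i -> [9, 8, 7, 6, 5]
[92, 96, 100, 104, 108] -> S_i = 92 + 4*i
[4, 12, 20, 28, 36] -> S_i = 4 + 8*i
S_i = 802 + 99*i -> [802, 901, 1000, 1099, 1198]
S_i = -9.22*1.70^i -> [-9.22, -15.67, -26.65, -45.3, -77.01]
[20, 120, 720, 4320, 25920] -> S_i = 20*6^i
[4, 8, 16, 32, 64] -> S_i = 4*2^i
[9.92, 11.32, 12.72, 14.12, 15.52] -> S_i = 9.92 + 1.40*i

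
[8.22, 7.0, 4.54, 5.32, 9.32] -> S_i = Random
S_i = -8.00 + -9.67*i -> [-8.0, -17.67, -27.34, -37.01, -46.68]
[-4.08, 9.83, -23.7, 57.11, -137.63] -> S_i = -4.08*(-2.41)^i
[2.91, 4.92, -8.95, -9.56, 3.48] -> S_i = Random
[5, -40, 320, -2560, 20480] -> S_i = 5*-8^i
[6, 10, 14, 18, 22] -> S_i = 6 + 4*i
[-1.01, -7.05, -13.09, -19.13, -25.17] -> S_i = -1.01 + -6.04*i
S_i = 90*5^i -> [90, 450, 2250, 11250, 56250]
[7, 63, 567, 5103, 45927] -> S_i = 7*9^i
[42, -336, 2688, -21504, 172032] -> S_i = 42*-8^i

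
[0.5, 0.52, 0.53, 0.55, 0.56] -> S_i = 0.50*1.03^i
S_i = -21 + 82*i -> [-21, 61, 143, 225, 307]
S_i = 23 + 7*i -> [23, 30, 37, 44, 51]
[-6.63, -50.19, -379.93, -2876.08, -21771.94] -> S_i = -6.63*7.57^i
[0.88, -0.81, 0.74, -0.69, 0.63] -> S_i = 0.88*(-0.92)^i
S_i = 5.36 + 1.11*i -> [5.36, 6.47, 7.58, 8.69, 9.8]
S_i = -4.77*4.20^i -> [-4.77, -20.03, -84.14, -353.4, -1484.28]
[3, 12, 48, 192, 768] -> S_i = 3*4^i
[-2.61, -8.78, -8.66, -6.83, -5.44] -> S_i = Random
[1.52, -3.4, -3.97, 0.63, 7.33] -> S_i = Random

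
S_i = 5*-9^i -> [5, -45, 405, -3645, 32805]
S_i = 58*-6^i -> [58, -348, 2088, -12528, 75168]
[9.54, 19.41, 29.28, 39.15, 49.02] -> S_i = 9.54 + 9.87*i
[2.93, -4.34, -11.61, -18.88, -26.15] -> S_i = 2.93 + -7.27*i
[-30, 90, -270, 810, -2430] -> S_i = -30*-3^i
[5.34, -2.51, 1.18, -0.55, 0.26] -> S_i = 5.34*(-0.47)^i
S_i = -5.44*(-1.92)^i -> [-5.44, 10.44, -20.05, 38.5, -73.93]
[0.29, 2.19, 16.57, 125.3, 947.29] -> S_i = 0.29*7.56^i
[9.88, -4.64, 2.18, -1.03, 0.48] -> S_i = 9.88*(-0.47)^i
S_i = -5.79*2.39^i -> [-5.79, -13.84, -33.07, -79.04, -188.92]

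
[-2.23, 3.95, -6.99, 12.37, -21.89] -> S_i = -2.23*(-1.77)^i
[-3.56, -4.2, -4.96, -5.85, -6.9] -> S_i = -3.56*1.18^i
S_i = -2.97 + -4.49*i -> [-2.97, -7.46, -11.95, -16.44, -20.93]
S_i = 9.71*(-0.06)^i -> [9.71, -0.58, 0.03, -0.0, 0.0]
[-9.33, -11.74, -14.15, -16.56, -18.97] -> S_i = -9.33 + -2.41*i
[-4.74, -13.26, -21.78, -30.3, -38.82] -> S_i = -4.74 + -8.52*i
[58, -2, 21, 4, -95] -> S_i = Random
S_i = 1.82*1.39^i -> [1.82, 2.53, 3.52, 4.89, 6.79]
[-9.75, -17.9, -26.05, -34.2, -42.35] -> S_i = -9.75 + -8.15*i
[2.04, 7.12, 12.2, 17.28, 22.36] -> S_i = 2.04 + 5.08*i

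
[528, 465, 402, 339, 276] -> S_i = 528 + -63*i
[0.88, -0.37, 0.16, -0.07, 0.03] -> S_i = 0.88*(-0.42)^i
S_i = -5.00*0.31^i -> [-5.0, -1.55, -0.48, -0.15, -0.05]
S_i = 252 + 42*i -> [252, 294, 336, 378, 420]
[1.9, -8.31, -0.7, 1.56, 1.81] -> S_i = Random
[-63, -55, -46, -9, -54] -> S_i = Random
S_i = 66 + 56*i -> [66, 122, 178, 234, 290]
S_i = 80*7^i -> [80, 560, 3920, 27440, 192080]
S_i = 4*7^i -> [4, 28, 196, 1372, 9604]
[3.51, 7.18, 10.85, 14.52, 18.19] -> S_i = 3.51 + 3.67*i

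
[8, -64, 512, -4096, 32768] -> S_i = 8*-8^i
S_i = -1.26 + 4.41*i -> [-1.26, 3.15, 7.56, 11.97, 16.38]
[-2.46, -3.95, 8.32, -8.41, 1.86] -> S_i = Random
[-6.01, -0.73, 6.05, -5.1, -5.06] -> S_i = Random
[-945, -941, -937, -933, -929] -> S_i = -945 + 4*i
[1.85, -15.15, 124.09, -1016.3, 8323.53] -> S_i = 1.85*(-8.19)^i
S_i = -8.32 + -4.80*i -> [-8.32, -13.12, -17.92, -22.72, -27.52]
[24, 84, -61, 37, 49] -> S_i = Random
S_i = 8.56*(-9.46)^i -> [8.56, -80.98, 766.05, -7246.81, 68554.87]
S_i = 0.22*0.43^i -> [0.22, 0.09, 0.04, 0.02, 0.01]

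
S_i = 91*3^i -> [91, 273, 819, 2457, 7371]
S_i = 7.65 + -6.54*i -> [7.65, 1.11, -5.43, -11.97, -18.51]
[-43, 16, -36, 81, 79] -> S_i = Random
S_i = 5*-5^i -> [5, -25, 125, -625, 3125]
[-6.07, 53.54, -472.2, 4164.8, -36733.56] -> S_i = -6.07*(-8.82)^i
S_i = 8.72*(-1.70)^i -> [8.72, -14.82, 25.2, -42.84, 72.83]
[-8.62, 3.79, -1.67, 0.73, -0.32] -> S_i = -8.62*(-0.44)^i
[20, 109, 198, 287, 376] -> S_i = 20 + 89*i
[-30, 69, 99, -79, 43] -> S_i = Random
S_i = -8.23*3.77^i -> [-8.23, -31.03, -116.97, -440.99, -1662.51]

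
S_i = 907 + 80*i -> [907, 987, 1067, 1147, 1227]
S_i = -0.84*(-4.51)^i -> [-0.84, 3.79, -17.09, 77.06, -347.52]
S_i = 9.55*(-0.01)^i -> [9.55, -0.1, 0.0, -0.0, 0.0]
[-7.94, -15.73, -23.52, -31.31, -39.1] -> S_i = -7.94 + -7.79*i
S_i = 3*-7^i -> [3, -21, 147, -1029, 7203]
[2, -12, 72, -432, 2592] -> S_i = 2*-6^i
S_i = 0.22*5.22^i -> [0.22, 1.15, 5.99, 31.29, 163.34]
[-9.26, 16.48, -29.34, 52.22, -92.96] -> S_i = -9.26*(-1.78)^i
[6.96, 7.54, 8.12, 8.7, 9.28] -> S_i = 6.96 + 0.58*i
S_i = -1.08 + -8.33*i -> [-1.08, -9.41, -17.74, -26.07, -34.4]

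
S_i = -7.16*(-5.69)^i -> [-7.16, 40.74, -231.81, 1319.02, -7505.2]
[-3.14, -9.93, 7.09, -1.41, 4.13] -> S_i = Random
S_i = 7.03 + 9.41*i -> [7.03, 16.44, 25.85, 35.26, 44.67]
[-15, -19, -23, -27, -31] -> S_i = -15 + -4*i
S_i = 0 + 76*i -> [0, 76, 152, 228, 304]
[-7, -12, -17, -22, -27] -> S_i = -7 + -5*i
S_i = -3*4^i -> [-3, -12, -48, -192, -768]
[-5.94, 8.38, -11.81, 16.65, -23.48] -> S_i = -5.94*(-1.41)^i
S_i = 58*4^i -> [58, 232, 928, 3712, 14848]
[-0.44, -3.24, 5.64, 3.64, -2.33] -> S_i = Random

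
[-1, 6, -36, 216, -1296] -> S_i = -1*-6^i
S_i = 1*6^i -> [1, 6, 36, 216, 1296]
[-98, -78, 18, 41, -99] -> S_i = Random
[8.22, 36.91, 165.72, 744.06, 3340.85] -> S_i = 8.22*4.49^i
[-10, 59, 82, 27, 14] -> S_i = Random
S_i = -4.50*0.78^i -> [-4.5, -3.51, -2.74, -2.14, -1.67]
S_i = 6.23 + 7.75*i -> [6.23, 13.98, 21.73, 29.48, 37.23]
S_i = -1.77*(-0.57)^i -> [-1.77, 1.01, -0.58, 0.33, -0.19]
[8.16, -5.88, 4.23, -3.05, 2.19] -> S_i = 8.16*(-0.72)^i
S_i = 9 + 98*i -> [9, 107, 205, 303, 401]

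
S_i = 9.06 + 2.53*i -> [9.06, 11.59, 14.12, 16.65, 19.18]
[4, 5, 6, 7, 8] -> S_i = 4 + 1*i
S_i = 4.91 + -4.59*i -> [4.91, 0.32, -4.27, -8.86, -13.45]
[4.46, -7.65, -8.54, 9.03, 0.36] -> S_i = Random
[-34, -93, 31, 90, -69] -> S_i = Random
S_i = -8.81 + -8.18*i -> [-8.81, -16.99, -25.17, -33.35, -41.53]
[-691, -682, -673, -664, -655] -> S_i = -691 + 9*i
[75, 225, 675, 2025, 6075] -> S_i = 75*3^i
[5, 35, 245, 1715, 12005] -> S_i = 5*7^i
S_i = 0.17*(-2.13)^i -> [0.17, -0.36, 0.77, -1.64, 3.5]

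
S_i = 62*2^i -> [62, 124, 248, 496, 992]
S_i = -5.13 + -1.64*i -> [-5.13, -6.77, -8.41, -10.05, -11.69]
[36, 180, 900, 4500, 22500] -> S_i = 36*5^i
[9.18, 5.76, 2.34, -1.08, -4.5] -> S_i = 9.18 + -3.42*i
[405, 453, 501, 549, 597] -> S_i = 405 + 48*i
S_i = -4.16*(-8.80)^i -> [-4.16, 36.61, -322.15, 2834.92, -24947.33]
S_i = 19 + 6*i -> [19, 25, 31, 37, 43]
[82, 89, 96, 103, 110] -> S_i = 82 + 7*i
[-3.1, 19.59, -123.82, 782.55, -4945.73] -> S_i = -3.10*(-6.32)^i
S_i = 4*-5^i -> [4, -20, 100, -500, 2500]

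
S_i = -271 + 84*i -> [-271, -187, -103, -19, 65]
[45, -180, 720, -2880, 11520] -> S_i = 45*-4^i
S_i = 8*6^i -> [8, 48, 288, 1728, 10368]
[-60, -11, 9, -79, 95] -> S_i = Random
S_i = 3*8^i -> [3, 24, 192, 1536, 12288]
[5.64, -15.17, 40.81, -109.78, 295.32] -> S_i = 5.64*(-2.69)^i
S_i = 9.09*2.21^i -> [9.09, 20.09, 44.4, 98.12, 216.84]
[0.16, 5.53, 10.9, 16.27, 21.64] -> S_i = 0.16 + 5.37*i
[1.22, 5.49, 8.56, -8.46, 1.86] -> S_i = Random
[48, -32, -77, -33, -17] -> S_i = Random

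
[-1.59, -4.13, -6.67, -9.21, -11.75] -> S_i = -1.59 + -2.54*i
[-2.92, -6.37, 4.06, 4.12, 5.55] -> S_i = Random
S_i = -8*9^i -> [-8, -72, -648, -5832, -52488]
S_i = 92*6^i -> [92, 552, 3312, 19872, 119232]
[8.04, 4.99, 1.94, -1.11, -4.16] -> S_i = 8.04 + -3.05*i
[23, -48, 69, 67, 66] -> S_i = Random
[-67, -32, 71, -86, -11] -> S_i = Random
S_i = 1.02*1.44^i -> [1.02, 1.47, 2.12, 3.05, 4.39]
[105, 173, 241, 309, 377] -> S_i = 105 + 68*i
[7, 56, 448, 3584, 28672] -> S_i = 7*8^i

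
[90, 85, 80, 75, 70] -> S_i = 90 + -5*i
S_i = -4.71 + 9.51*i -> [-4.71, 4.8, 14.31, 23.82, 33.33]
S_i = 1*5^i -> [1, 5, 25, 125, 625]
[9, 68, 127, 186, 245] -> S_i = 9 + 59*i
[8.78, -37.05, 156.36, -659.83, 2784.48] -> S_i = 8.78*(-4.22)^i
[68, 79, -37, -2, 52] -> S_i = Random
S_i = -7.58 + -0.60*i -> [-7.58, -8.18, -8.78, -9.38, -9.98]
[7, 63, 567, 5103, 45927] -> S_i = 7*9^i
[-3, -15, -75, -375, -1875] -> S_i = -3*5^i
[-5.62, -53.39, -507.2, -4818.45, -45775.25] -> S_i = -5.62*9.50^i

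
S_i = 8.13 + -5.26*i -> [8.13, 2.87, -2.39, -7.65, -12.91]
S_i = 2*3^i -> [2, 6, 18, 54, 162]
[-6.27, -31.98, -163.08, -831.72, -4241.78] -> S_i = -6.27*5.10^i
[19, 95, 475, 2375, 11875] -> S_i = 19*5^i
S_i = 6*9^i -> [6, 54, 486, 4374, 39366]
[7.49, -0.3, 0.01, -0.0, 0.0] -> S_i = 7.49*(-0.04)^i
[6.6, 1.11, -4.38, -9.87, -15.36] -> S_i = 6.60 + -5.49*i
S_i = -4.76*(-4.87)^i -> [-4.76, 23.18, -112.89, 549.79, -2677.46]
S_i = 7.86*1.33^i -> [7.86, 10.45, 13.9, 18.49, 24.59]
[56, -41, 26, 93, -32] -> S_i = Random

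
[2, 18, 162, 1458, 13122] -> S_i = 2*9^i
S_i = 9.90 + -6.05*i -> [9.9, 3.85, -2.2, -8.25, -14.3]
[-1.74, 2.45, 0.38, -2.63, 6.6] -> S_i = Random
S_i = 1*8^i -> [1, 8, 64, 512, 4096]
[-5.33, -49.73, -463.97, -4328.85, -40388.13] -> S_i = -5.33*9.33^i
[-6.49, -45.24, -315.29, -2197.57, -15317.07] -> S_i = -6.49*6.97^i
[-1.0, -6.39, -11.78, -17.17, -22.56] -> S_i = -1.00 + -5.39*i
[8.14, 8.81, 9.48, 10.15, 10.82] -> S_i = 8.14 + 0.67*i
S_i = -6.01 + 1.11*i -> [-6.01, -4.9, -3.79, -2.68, -1.57]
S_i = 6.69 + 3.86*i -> [6.69, 10.55, 14.41, 18.27, 22.13]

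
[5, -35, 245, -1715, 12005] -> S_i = 5*-7^i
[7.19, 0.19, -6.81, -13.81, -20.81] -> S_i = 7.19 + -7.00*i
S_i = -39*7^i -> [-39, -273, -1911, -13377, -93639]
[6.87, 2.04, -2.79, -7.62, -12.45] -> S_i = 6.87 + -4.83*i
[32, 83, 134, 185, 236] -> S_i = 32 + 51*i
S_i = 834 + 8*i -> [834, 842, 850, 858, 866]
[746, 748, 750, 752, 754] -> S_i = 746 + 2*i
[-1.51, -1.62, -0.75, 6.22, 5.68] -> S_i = Random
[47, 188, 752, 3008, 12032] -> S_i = 47*4^i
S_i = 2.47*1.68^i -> [2.47, 4.15, 6.97, 11.71, 19.68]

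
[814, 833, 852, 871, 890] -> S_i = 814 + 19*i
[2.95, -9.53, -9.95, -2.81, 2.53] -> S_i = Random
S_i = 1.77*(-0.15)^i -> [1.77, -0.27, 0.04, -0.01, 0.0]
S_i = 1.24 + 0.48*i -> [1.24, 1.72, 2.2, 2.68, 3.16]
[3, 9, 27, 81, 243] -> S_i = 3*3^i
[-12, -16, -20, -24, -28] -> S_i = -12 + -4*i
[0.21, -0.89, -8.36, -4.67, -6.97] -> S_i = Random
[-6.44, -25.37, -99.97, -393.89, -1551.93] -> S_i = -6.44*3.94^i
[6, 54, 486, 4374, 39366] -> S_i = 6*9^i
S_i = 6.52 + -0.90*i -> [6.52, 5.62, 4.72, 3.82, 2.92]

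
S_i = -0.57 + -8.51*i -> [-0.57, -9.08, -17.59, -26.1, -34.61]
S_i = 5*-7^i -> [5, -35, 245, -1715, 12005]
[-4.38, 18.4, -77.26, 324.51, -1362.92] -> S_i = -4.38*(-4.20)^i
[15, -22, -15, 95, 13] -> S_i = Random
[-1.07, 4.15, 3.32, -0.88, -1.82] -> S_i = Random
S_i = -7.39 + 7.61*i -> [-7.39, 0.22, 7.83, 15.44, 23.05]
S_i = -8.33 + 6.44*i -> [-8.33, -1.89, 4.55, 10.99, 17.43]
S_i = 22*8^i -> [22, 176, 1408, 11264, 90112]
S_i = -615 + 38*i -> [-615, -577, -539, -501, -463]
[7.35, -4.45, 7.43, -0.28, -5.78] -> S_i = Random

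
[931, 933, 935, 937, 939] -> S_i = 931 + 2*i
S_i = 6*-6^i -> [6, -36, 216, -1296, 7776]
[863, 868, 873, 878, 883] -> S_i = 863 + 5*i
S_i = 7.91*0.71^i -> [7.91, 5.62, 3.99, 2.83, 2.01]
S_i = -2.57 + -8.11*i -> [-2.57, -10.68, -18.79, -26.9, -35.01]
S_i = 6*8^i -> [6, 48, 384, 3072, 24576]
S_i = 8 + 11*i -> [8, 19, 30, 41, 52]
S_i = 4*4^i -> [4, 16, 64, 256, 1024]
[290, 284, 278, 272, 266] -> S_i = 290 + -6*i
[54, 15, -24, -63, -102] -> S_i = 54 + -39*i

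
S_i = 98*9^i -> [98, 882, 7938, 71442, 642978]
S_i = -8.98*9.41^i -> [-8.98, -84.5, -795.16, -7482.47, -70410.08]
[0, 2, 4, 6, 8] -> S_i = 0 + 2*i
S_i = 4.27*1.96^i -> [4.27, 8.37, 16.4, 32.15, 63.02]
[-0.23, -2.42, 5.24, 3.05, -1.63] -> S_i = Random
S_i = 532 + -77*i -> [532, 455, 378, 301, 224]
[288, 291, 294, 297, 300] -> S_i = 288 + 3*i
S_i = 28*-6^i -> [28, -168, 1008, -6048, 36288]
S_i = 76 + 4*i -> [76, 80, 84, 88, 92]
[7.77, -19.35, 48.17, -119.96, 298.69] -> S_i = 7.77*(-2.49)^i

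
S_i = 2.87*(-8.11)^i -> [2.87, -23.28, 188.77, -1530.89, 12415.53]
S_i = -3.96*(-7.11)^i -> [-3.96, 28.16, -200.19, 1423.32, -10119.84]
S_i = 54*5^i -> [54, 270, 1350, 6750, 33750]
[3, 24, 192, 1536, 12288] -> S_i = 3*8^i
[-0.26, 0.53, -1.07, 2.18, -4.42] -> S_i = -0.26*(-2.03)^i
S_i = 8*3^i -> [8, 24, 72, 216, 648]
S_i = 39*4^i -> [39, 156, 624, 2496, 9984]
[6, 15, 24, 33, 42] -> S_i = 6 + 9*i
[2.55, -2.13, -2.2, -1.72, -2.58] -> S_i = Random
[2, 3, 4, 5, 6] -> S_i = 2 + 1*i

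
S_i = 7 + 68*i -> [7, 75, 143, 211, 279]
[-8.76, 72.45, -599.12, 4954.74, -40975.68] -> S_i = -8.76*(-8.27)^i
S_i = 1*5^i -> [1, 5, 25, 125, 625]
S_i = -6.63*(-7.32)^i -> [-6.63, 48.53, -355.25, 2600.44, -19035.22]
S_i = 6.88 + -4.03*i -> [6.88, 2.85, -1.18, -5.21, -9.24]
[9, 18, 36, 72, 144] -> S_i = 9*2^i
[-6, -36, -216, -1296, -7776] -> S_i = -6*6^i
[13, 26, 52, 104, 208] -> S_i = 13*2^i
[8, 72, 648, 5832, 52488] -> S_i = 8*9^i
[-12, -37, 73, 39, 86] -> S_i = Random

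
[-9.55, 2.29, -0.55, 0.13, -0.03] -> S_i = -9.55*(-0.24)^i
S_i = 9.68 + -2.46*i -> [9.68, 7.22, 4.76, 2.3, -0.16]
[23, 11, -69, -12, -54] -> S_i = Random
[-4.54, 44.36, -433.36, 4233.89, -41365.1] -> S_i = -4.54*(-9.77)^i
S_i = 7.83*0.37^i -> [7.83, 2.9, 1.07, 0.4, 0.15]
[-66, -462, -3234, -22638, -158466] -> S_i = -66*7^i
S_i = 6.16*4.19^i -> [6.16, 25.81, 108.15, 453.13, 1898.61]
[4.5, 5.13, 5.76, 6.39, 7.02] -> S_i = 4.50 + 0.63*i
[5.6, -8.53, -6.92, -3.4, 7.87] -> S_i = Random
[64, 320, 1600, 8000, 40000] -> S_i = 64*5^i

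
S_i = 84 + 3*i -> [84, 87, 90, 93, 96]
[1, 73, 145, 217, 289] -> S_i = 1 + 72*i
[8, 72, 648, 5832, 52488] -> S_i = 8*9^i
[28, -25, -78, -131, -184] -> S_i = 28 + -53*i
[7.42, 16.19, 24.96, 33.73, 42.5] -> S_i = 7.42 + 8.77*i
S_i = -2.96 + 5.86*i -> [-2.96, 2.9, 8.76, 14.62, 20.48]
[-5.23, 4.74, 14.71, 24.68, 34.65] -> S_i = -5.23 + 9.97*i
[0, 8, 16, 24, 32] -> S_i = 0 + 8*i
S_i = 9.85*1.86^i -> [9.85, 18.32, 34.08, 63.38, 117.89]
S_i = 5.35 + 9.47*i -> [5.35, 14.82, 24.29, 33.76, 43.23]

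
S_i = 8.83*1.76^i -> [8.83, 15.54, 27.35, 48.14, 84.72]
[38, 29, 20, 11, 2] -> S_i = 38 + -9*i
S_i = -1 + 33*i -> [-1, 32, 65, 98, 131]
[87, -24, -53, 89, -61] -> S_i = Random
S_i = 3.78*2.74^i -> [3.78, 10.36, 28.38, 77.76, 213.06]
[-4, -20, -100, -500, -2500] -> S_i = -4*5^i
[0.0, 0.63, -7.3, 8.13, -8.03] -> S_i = Random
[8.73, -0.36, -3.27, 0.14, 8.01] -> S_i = Random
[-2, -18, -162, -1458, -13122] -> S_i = -2*9^i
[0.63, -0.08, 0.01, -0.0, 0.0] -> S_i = 0.63*(-0.13)^i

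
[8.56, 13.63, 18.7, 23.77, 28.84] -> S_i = 8.56 + 5.07*i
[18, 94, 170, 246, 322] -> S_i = 18 + 76*i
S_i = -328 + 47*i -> [-328, -281, -234, -187, -140]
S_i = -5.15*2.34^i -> [-5.15, -12.05, -28.2, -65.99, -154.41]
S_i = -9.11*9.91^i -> [-9.11, -90.28, -894.68, -8866.24, -87864.41]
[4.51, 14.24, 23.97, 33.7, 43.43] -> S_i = 4.51 + 9.73*i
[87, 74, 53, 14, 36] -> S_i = Random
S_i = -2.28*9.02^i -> [-2.28, -20.57, -185.5, -1673.23, -15092.49]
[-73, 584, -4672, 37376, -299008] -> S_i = -73*-8^i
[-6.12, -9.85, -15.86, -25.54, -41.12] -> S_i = -6.12*1.61^i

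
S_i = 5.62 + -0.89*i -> [5.62, 4.73, 3.84, 2.95, 2.06]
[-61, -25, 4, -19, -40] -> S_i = Random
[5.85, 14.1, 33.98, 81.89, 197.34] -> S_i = 5.85*2.41^i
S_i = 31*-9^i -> [31, -279, 2511, -22599, 203391]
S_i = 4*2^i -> [4, 8, 16, 32, 64]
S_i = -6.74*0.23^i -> [-6.74, -1.55, -0.36, -0.08, -0.02]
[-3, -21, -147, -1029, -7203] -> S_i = -3*7^i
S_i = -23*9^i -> [-23, -207, -1863, -16767, -150903]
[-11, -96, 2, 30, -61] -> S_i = Random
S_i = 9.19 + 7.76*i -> [9.19, 16.95, 24.71, 32.47, 40.23]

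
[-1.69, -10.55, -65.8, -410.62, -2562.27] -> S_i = -1.69*6.24^i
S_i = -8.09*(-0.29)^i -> [-8.09, 2.35, -0.68, 0.2, -0.06]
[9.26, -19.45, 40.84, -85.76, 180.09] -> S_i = 9.26*(-2.10)^i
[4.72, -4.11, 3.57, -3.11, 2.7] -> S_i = 4.72*(-0.87)^i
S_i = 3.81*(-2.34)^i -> [3.81, -8.92, 20.86, -48.82, 114.23]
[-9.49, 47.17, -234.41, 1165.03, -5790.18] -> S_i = -9.49*(-4.97)^i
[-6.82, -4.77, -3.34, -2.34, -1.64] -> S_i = -6.82*0.70^i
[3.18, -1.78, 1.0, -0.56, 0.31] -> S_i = 3.18*(-0.56)^i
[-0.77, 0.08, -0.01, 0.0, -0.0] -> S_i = -0.77*(-0.10)^i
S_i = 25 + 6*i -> [25, 31, 37, 43, 49]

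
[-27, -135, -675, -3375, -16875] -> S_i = -27*5^i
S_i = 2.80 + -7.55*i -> [2.8, -4.75, -12.3, -19.85, -27.4]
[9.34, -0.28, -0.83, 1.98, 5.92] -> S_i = Random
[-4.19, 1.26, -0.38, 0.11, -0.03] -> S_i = -4.19*(-0.30)^i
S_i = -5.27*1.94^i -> [-5.27, -10.22, -19.83, -38.48, -74.65]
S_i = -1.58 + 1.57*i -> [-1.58, -0.01, 1.56, 3.13, 4.7]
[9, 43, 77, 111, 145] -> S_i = 9 + 34*i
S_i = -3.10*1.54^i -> [-3.1, -4.77, -7.35, -11.32, -17.44]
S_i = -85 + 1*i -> [-85, -84, -83, -82, -81]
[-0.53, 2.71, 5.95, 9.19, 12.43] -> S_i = -0.53 + 3.24*i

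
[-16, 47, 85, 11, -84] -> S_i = Random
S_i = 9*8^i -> [9, 72, 576, 4608, 36864]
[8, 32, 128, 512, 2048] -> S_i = 8*4^i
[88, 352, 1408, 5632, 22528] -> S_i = 88*4^i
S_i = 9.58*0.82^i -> [9.58, 7.86, 6.44, 5.28, 4.33]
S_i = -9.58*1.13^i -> [-9.58, -10.83, -12.23, -13.82, -15.62]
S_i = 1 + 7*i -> [1, 8, 15, 22, 29]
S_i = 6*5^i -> [6, 30, 150, 750, 3750]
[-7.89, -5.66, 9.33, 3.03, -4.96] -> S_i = Random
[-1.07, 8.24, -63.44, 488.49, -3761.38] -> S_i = -1.07*(-7.70)^i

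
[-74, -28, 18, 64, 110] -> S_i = -74 + 46*i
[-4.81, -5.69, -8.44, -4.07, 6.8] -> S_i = Random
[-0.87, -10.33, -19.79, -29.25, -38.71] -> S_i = -0.87 + -9.46*i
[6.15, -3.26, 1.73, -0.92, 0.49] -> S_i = 6.15*(-0.53)^i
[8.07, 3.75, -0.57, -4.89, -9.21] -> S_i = 8.07 + -4.32*i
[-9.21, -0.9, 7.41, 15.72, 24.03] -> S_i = -9.21 + 8.31*i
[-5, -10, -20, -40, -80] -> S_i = -5*2^i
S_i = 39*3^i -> [39, 117, 351, 1053, 3159]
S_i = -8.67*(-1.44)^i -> [-8.67, 12.48, -17.98, 25.89, -37.28]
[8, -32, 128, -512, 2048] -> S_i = 8*-4^i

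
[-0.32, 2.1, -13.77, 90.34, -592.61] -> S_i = -0.32*(-6.56)^i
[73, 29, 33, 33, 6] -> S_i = Random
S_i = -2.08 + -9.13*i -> [-2.08, -11.21, -20.34, -29.47, -38.6]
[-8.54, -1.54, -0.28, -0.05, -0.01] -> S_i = -8.54*0.18^i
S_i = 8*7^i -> [8, 56, 392, 2744, 19208]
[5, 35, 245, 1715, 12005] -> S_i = 5*7^i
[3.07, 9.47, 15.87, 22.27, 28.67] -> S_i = 3.07 + 6.40*i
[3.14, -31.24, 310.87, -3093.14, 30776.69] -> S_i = 3.14*(-9.95)^i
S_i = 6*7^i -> [6, 42, 294, 2058, 14406]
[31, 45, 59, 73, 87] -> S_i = 31 + 14*i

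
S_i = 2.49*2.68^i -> [2.49, 6.67, 17.88, 47.93, 128.45]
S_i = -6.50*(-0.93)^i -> [-6.5, 6.04, -5.62, 5.23, -4.86]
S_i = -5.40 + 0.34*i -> [-5.4, -5.06, -4.72, -4.38, -4.04]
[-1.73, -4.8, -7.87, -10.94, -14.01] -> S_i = -1.73 + -3.07*i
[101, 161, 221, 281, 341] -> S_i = 101 + 60*i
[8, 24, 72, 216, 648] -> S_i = 8*3^i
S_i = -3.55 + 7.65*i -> [-3.55, 4.1, 11.75, 19.4, 27.05]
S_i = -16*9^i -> [-16, -144, -1296, -11664, -104976]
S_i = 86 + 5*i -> [86, 91, 96, 101, 106]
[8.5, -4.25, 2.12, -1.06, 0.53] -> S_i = 8.50*(-0.50)^i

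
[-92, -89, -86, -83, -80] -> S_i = -92 + 3*i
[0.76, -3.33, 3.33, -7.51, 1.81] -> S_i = Random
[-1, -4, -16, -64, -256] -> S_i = -1*4^i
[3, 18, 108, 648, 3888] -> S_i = 3*6^i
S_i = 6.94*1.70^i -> [6.94, 11.8, 20.06, 34.1, 57.96]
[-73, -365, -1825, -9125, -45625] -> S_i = -73*5^i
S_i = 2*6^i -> [2, 12, 72, 432, 2592]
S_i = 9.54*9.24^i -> [9.54, 88.15, 814.5, 7526.0, 69540.25]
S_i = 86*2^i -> [86, 172, 344, 688, 1376]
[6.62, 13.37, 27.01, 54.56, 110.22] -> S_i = 6.62*2.02^i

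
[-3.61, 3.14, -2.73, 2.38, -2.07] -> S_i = -3.61*(-0.87)^i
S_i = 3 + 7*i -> [3, 10, 17, 24, 31]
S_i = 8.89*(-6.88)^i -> [8.89, -61.16, 420.8, -2895.12, 19918.45]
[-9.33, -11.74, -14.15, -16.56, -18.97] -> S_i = -9.33 + -2.41*i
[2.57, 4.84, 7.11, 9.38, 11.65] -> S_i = 2.57 + 2.27*i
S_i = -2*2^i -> [-2, -4, -8, -16, -32]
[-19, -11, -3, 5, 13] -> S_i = -19 + 8*i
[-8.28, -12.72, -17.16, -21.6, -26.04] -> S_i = -8.28 + -4.44*i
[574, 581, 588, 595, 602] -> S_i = 574 + 7*i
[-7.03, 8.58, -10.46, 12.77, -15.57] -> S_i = -7.03*(-1.22)^i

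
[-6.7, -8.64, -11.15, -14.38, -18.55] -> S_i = -6.70*1.29^i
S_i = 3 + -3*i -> [3, 0, -3, -6, -9]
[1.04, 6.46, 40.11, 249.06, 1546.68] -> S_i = 1.04*6.21^i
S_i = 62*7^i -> [62, 434, 3038, 21266, 148862]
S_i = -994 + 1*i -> [-994, -993, -992, -991, -990]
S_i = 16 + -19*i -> [16, -3, -22, -41, -60]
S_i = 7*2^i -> [7, 14, 28, 56, 112]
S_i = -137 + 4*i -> [-137, -133, -129, -125, -121]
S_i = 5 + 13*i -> [5, 18, 31, 44, 57]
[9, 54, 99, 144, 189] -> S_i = 9 + 45*i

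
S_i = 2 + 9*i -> [2, 11, 20, 29, 38]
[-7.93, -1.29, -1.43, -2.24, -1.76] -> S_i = Random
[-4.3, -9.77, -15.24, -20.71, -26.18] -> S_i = -4.30 + -5.47*i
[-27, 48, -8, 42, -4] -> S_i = Random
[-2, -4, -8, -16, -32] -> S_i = -2*2^i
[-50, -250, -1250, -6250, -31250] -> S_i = -50*5^i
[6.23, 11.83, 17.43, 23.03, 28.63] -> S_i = 6.23 + 5.60*i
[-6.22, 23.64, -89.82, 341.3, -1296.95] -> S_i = -6.22*(-3.80)^i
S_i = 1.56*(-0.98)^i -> [1.56, -1.53, 1.5, -1.47, 1.44]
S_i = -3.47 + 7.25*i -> [-3.47, 3.78, 11.03, 18.28, 25.53]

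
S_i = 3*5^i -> [3, 15, 75, 375, 1875]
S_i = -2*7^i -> [-2, -14, -98, -686, -4802]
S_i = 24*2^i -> [24, 48, 96, 192, 384]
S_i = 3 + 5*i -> [3, 8, 13, 18, 23]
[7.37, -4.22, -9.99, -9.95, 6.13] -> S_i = Random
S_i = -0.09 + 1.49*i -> [-0.09, 1.4, 2.89, 4.38, 5.87]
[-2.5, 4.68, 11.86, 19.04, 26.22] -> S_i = -2.50 + 7.18*i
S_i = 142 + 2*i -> [142, 144, 146, 148, 150]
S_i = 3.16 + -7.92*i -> [3.16, -4.76, -12.68, -20.6, -28.52]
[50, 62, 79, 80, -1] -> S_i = Random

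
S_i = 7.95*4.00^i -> [7.95, 31.8, 127.2, 508.8, 2035.2]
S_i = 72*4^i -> [72, 288, 1152, 4608, 18432]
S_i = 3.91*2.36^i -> [3.91, 9.23, 21.78, 51.39, 121.29]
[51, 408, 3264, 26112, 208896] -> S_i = 51*8^i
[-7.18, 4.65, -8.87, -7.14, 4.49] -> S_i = Random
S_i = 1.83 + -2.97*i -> [1.83, -1.14, -4.11, -7.08, -10.05]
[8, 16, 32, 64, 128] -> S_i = 8*2^i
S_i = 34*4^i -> [34, 136, 544, 2176, 8704]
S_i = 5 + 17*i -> [5, 22, 39, 56, 73]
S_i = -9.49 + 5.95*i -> [-9.49, -3.54, 2.41, 8.36, 14.31]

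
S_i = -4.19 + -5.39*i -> [-4.19, -9.58, -14.97, -20.36, -25.75]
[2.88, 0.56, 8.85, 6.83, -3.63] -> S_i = Random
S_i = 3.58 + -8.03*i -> [3.58, -4.45, -12.48, -20.51, -28.54]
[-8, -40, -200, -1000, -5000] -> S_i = -8*5^i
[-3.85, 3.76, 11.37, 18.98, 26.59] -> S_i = -3.85 + 7.61*i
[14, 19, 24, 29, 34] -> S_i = 14 + 5*i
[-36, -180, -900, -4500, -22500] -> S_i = -36*5^i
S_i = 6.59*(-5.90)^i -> [6.59, -38.88, 229.4, -1353.45, 7985.34]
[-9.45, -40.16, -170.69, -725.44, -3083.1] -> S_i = -9.45*4.25^i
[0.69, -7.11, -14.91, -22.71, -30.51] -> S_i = 0.69 + -7.80*i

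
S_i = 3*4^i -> [3, 12, 48, 192, 768]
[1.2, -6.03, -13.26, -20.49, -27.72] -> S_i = 1.20 + -7.23*i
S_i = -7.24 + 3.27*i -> [-7.24, -3.97, -0.7, 2.57, 5.84]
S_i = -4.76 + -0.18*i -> [-4.76, -4.94, -5.12, -5.3, -5.48]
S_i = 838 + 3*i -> [838, 841, 844, 847, 850]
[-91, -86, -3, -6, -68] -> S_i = Random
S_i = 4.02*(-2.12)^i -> [4.02, -8.52, 18.07, -38.3, 81.2]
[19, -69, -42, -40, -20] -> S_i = Random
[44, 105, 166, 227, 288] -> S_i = 44 + 61*i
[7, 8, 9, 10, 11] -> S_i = 7 + 1*i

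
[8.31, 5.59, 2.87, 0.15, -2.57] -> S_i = 8.31 + -2.72*i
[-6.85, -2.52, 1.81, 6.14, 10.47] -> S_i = -6.85 + 4.33*i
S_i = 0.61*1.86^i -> [0.61, 1.13, 2.11, 3.93, 7.3]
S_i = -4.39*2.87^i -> [-4.39, -12.6, -36.16, -103.78, -297.85]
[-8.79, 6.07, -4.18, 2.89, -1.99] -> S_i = -8.79*(-0.69)^i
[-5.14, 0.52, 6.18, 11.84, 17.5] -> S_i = -5.14 + 5.66*i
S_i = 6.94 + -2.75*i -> [6.94, 4.19, 1.44, -1.31, -4.06]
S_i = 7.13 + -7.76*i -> [7.13, -0.63, -8.39, -16.15, -23.91]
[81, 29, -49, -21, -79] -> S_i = Random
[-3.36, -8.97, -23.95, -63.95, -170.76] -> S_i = -3.36*2.67^i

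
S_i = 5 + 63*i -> [5, 68, 131, 194, 257]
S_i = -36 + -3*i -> [-36, -39, -42, -45, -48]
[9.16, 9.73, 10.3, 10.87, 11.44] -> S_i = 9.16 + 0.57*i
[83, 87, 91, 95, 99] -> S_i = 83 + 4*i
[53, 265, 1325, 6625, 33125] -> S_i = 53*5^i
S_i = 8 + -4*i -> [8, 4, 0, -4, -8]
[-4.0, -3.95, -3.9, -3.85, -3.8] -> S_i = -4.00 + 0.05*i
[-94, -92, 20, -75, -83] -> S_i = Random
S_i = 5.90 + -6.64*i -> [5.9, -0.74, -7.38, -14.02, -20.66]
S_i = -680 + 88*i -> [-680, -592, -504, -416, -328]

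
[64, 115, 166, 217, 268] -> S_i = 64 + 51*i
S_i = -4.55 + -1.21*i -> [-4.55, -5.76, -6.97, -8.18, -9.39]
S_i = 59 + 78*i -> [59, 137, 215, 293, 371]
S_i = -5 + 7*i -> [-5, 2, 9, 16, 23]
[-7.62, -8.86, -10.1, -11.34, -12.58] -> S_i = -7.62 + -1.24*i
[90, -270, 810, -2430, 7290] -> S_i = 90*-3^i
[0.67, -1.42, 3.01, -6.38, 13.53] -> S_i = 0.67*(-2.12)^i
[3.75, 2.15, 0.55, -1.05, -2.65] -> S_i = 3.75 + -1.60*i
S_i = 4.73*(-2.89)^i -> [4.73, -13.67, 39.51, -114.17, 329.95]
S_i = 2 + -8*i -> [2, -6, -14, -22, -30]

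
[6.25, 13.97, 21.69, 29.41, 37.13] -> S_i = 6.25 + 7.72*i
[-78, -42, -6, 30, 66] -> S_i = -78 + 36*i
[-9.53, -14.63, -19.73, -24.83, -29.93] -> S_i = -9.53 + -5.10*i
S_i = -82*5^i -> [-82, -410, -2050, -10250, -51250]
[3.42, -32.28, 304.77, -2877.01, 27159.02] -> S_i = 3.42*(-9.44)^i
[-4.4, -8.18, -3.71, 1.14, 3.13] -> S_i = Random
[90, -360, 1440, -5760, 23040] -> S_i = 90*-4^i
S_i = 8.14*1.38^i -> [8.14, 11.23, 15.5, 21.39, 29.52]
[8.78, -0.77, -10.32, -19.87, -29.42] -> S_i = 8.78 + -9.55*i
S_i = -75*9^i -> [-75, -675, -6075, -54675, -492075]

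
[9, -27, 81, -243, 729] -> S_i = 9*-3^i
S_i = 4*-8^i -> [4, -32, 256, -2048, 16384]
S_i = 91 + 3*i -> [91, 94, 97, 100, 103]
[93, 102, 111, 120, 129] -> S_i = 93 + 9*i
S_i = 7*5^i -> [7, 35, 175, 875, 4375]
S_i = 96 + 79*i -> [96, 175, 254, 333, 412]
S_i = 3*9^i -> [3, 27, 243, 2187, 19683]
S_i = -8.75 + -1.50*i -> [-8.75, -10.25, -11.75, -13.25, -14.75]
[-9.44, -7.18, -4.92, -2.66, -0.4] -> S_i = -9.44 + 2.26*i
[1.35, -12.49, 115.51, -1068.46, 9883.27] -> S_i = 1.35*(-9.25)^i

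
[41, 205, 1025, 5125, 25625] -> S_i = 41*5^i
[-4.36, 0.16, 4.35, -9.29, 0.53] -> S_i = Random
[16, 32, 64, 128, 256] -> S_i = 16*2^i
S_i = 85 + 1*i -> [85, 86, 87, 88, 89]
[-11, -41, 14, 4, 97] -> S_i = Random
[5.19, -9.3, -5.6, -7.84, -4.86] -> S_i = Random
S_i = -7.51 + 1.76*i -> [-7.51, -5.75, -3.99, -2.23, -0.47]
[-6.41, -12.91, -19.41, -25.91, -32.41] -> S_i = -6.41 + -6.50*i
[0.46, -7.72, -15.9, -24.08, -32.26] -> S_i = 0.46 + -8.18*i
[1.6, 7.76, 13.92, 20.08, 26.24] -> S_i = 1.60 + 6.16*i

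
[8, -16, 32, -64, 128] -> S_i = 8*-2^i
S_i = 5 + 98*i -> [5, 103, 201, 299, 397]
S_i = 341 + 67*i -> [341, 408, 475, 542, 609]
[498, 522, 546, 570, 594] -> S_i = 498 + 24*i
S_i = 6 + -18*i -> [6, -12, -30, -48, -66]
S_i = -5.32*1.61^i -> [-5.32, -8.57, -13.79, -22.2, -35.74]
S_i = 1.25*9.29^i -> [1.25, 11.61, 107.88, 1002.21, 9310.5]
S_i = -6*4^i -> [-6, -24, -96, -384, -1536]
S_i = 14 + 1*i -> [14, 15, 16, 17, 18]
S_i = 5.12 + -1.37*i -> [5.12, 3.75, 2.38, 1.01, -0.36]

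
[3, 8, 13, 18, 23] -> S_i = 3 + 5*i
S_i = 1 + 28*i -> [1, 29, 57, 85, 113]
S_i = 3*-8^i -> [3, -24, 192, -1536, 12288]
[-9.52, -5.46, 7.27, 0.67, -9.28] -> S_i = Random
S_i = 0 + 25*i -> [0, 25, 50, 75, 100]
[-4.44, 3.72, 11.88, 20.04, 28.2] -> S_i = -4.44 + 8.16*i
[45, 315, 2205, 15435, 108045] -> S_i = 45*7^i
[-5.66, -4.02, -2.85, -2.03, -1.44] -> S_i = -5.66*0.71^i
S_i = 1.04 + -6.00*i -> [1.04, -4.96, -10.96, -16.96, -22.96]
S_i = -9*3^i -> [-9, -27, -81, -243, -729]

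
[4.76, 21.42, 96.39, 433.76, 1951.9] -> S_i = 4.76*4.50^i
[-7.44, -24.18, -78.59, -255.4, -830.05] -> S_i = -7.44*3.25^i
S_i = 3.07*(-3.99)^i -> [3.07, -12.25, 48.87, -195.01, 778.09]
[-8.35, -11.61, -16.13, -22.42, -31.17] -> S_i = -8.35*1.39^i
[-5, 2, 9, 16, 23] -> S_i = -5 + 7*i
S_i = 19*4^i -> [19, 76, 304, 1216, 4864]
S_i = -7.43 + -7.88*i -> [-7.43, -15.31, -23.19, -31.07, -38.95]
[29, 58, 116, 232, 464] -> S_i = 29*2^i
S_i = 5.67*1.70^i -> [5.67, 9.64, 16.39, 27.86, 47.36]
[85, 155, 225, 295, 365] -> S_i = 85 + 70*i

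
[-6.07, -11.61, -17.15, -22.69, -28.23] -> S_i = -6.07 + -5.54*i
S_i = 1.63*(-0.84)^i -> [1.63, -1.37, 1.15, -0.97, 0.81]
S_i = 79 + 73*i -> [79, 152, 225, 298, 371]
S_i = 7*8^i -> [7, 56, 448, 3584, 28672]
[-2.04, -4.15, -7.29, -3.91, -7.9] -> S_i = Random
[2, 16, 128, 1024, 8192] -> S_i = 2*8^i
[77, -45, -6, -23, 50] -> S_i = Random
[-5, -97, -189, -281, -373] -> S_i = -5 + -92*i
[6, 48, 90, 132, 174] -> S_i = 6 + 42*i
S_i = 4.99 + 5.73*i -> [4.99, 10.72, 16.45, 22.18, 27.91]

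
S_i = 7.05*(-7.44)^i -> [7.05, -52.45, 390.24, -2903.41, 21601.35]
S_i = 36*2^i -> [36, 72, 144, 288, 576]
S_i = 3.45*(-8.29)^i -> [3.45, -28.6, 237.1, -1965.54, 16294.36]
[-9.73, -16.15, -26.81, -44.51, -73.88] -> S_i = -9.73*1.66^i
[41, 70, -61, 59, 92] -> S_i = Random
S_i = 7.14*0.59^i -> [7.14, 4.21, 2.49, 1.47, 0.87]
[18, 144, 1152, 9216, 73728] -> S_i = 18*8^i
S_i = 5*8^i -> [5, 40, 320, 2560, 20480]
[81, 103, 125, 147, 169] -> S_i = 81 + 22*i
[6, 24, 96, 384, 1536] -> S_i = 6*4^i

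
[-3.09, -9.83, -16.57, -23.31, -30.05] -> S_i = -3.09 + -6.74*i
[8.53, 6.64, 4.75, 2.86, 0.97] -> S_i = 8.53 + -1.89*i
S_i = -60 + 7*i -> [-60, -53, -46, -39, -32]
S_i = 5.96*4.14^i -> [5.96, 24.67, 102.15, 422.91, 1750.84]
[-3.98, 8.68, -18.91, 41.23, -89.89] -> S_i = -3.98*(-2.18)^i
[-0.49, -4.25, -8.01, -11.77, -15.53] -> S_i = -0.49 + -3.76*i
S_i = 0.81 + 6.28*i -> [0.81, 7.09, 13.37, 19.65, 25.93]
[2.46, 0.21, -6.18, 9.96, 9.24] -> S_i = Random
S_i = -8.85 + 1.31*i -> [-8.85, -7.54, -6.23, -4.92, -3.61]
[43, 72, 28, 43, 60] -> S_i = Random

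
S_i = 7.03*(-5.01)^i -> [7.03, -35.22, 176.45, -884.03, 4429.01]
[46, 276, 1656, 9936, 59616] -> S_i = 46*6^i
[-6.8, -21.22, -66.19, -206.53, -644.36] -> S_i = -6.80*3.12^i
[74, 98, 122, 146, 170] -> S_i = 74 + 24*i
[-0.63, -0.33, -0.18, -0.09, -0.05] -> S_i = -0.63*0.53^i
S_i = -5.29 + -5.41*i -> [-5.29, -10.7, -16.11, -21.52, -26.93]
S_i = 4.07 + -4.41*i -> [4.07, -0.34, -4.75, -9.16, -13.57]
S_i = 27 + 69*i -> [27, 96, 165, 234, 303]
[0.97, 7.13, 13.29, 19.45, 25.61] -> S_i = 0.97 + 6.16*i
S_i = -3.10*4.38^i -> [-3.1, -13.58, -59.47, -260.49, -1140.93]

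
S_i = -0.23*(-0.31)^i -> [-0.23, 0.07, -0.02, 0.01, -0.0]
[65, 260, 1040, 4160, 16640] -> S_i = 65*4^i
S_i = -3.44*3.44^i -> [-3.44, -11.83, -40.71, -140.03, -481.72]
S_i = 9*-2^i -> [9, -18, 36, -72, 144]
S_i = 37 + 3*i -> [37, 40, 43, 46, 49]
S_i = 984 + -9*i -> [984, 975, 966, 957, 948]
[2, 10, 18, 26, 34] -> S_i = 2 + 8*i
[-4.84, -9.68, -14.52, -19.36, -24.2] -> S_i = -4.84 + -4.84*i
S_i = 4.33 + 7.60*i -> [4.33, 11.93, 19.53, 27.13, 34.73]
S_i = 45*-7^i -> [45, -315, 2205, -15435, 108045]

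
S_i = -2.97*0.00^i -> [-2.97, -0.0, -0.0, -0.0, -0.0]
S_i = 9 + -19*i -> [9, -10, -29, -48, -67]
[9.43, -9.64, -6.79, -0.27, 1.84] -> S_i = Random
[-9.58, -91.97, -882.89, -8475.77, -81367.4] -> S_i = -9.58*9.60^i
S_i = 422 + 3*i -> [422, 425, 428, 431, 434]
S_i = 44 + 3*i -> [44, 47, 50, 53, 56]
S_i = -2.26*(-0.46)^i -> [-2.26, 1.04, -0.48, 0.22, -0.1]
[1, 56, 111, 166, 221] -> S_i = 1 + 55*i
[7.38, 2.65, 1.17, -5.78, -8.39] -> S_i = Random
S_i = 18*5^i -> [18, 90, 450, 2250, 11250]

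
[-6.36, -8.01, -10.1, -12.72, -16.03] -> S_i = -6.36*1.26^i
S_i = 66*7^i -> [66, 462, 3234, 22638, 158466]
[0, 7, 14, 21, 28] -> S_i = 0 + 7*i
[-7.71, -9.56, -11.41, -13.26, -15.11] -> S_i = -7.71 + -1.85*i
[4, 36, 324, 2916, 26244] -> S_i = 4*9^i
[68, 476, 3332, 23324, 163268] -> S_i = 68*7^i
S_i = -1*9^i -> [-1, -9, -81, -729, -6561]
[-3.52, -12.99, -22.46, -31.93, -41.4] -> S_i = -3.52 + -9.47*i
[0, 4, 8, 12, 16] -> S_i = 0 + 4*i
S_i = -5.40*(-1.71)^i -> [-5.4, 9.23, -15.79, 27.0, -46.17]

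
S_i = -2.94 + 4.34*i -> [-2.94, 1.4, 5.74, 10.08, 14.42]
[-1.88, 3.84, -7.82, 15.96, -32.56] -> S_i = -1.88*(-2.04)^i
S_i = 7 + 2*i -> [7, 9, 11, 13, 15]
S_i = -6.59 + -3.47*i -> [-6.59, -10.06, -13.53, -17.0, -20.47]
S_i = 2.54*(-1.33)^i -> [2.54, -3.38, 4.49, -5.98, 7.95]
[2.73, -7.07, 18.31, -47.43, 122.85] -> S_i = 2.73*(-2.59)^i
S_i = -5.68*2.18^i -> [-5.68, -12.38, -26.99, -58.85, -128.28]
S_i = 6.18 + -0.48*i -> [6.18, 5.7, 5.22, 4.74, 4.26]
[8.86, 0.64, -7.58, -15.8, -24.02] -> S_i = 8.86 + -8.22*i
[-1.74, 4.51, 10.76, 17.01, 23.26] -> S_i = -1.74 + 6.25*i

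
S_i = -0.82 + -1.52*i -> [-0.82, -2.34, -3.86, -5.38, -6.9]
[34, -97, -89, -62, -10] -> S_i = Random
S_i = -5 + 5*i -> [-5, 0, 5, 10, 15]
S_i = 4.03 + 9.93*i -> [4.03, 13.96, 23.89, 33.82, 43.75]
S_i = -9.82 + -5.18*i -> [-9.82, -15.0, -20.18, -25.36, -30.54]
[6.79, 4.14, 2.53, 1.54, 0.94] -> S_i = 6.79*0.61^i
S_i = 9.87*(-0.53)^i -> [9.87, -5.23, 2.77, -1.47, 0.78]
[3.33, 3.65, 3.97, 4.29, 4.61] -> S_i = 3.33 + 0.32*i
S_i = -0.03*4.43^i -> [-0.03, -0.13, -0.59, -2.61, -11.55]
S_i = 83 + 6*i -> [83, 89, 95, 101, 107]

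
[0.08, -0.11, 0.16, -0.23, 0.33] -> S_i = 0.08*(-1.42)^i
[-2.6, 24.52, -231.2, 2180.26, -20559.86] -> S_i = -2.60*(-9.43)^i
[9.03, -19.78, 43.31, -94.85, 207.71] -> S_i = 9.03*(-2.19)^i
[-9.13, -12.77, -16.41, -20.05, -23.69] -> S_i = -9.13 + -3.64*i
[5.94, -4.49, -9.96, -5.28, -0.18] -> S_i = Random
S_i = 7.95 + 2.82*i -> [7.95, 10.77, 13.59, 16.41, 19.23]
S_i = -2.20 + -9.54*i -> [-2.2, -11.74, -21.28, -30.82, -40.36]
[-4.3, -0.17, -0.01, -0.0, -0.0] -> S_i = -4.30*0.04^i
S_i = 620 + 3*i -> [620, 623, 626, 629, 632]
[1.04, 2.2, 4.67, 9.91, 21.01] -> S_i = 1.04*2.12^i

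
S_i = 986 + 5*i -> [986, 991, 996, 1001, 1006]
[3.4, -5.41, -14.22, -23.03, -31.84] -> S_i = 3.40 + -8.81*i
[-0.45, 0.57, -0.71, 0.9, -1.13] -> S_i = -0.45*(-1.26)^i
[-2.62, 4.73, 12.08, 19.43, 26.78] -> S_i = -2.62 + 7.35*i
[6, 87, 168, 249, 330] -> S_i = 6 + 81*i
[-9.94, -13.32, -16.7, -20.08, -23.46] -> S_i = -9.94 + -3.38*i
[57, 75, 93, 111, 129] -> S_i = 57 + 18*i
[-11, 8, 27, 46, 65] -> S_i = -11 + 19*i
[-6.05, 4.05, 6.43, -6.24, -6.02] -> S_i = Random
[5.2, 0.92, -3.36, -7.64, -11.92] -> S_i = 5.20 + -4.28*i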